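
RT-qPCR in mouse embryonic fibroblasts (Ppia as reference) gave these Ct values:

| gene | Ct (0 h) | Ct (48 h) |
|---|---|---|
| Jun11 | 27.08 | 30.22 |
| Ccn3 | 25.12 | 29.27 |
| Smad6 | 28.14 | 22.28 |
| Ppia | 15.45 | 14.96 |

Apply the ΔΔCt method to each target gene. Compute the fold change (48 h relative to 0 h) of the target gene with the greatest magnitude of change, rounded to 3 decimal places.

Jun11: ΔΔCt = (30.22−14.96) − (27.08−15.45) = 15.26 − 11.63 = 3.63; fold change = 2^-3.63 = 0.081
Ccn3: ΔΔCt = (29.27−14.96) − (25.12−15.45) = 14.31 − 9.67 = 4.64; fold change = 2^-4.64 = 0.040
Smad6: ΔΔCt = (22.28−14.96) − (28.14−15.45) = 7.32 − 12.69 = -5.37; fold change = 2^5.37 = 41.355
Smad6 has the largest |ΔΔCt| = 5.37.

41.355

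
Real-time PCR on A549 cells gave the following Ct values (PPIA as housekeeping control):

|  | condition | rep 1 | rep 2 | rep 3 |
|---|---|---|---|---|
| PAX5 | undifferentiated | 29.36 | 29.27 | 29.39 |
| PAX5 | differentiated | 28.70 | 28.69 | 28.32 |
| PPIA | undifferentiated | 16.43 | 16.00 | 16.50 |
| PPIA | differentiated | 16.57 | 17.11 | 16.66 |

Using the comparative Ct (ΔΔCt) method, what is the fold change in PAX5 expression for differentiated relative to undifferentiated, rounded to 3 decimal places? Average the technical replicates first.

2.362

Mean Ct: PAX5 undifferentiated 29.340; PAX5 differentiated 28.570; PPIA undifferentiated 16.310; PPIA differentiated 16.780
ΔCt(undifferentiated) = 29.340 − 16.310 = 13.030
ΔCt(differentiated) = 28.570 − 16.780 = 11.790
ΔΔCt = 11.790 − 13.030 = -1.240
Fold change = 2^(−(-1.240)) = 2^1.240 = 2.3620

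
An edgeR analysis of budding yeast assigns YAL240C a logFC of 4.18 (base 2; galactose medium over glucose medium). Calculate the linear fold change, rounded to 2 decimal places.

Fold change = 2^(4.18) = 18.126

18.13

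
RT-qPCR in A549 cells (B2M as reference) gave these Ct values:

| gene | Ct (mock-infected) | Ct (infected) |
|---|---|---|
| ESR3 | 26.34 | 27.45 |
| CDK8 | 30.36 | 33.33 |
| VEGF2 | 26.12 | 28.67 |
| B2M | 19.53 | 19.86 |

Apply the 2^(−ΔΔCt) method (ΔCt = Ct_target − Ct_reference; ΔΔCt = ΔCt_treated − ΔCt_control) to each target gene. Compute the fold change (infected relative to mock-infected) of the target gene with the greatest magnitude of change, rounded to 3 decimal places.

0.160

ESR3: ΔΔCt = (27.45−19.86) − (26.34−19.53) = 7.59 − 6.81 = 0.78; fold change = 2^-0.78 = 0.582
CDK8: ΔΔCt = (33.33−19.86) − (30.36−19.53) = 13.47 − 10.83 = 2.64; fold change = 2^-2.64 = 0.160
VEGF2: ΔΔCt = (28.67−19.86) − (26.12−19.53) = 8.81 − 6.59 = 2.22; fold change = 2^-2.22 = 0.215
CDK8 has the largest |ΔΔCt| = 2.64.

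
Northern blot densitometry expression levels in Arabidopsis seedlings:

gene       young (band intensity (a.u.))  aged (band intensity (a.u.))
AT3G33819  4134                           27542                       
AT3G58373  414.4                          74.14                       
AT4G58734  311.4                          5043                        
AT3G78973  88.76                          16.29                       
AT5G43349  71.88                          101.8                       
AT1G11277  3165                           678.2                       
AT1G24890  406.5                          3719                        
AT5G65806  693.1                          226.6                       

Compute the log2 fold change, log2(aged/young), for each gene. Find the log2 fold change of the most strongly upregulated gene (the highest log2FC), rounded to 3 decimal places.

log2(27542/4134) = 2.736  (AT3G33819)
log2(74.14/414.4) = -2.483  (AT3G58373)
log2(5043/311.4) = 4.017  (AT4G58734)
log2(16.29/88.76) = -2.446  (AT3G78973)
log2(101.8/71.88) = 0.502  (AT5G43349)
log2(678.2/3165) = -2.222  (AT1G11277)
log2(3719/406.5) = 3.194  (AT1G24890)
log2(226.6/693.1) = -1.613  (AT5G65806)
AT4G58734 is most strongly upregulated.

4.017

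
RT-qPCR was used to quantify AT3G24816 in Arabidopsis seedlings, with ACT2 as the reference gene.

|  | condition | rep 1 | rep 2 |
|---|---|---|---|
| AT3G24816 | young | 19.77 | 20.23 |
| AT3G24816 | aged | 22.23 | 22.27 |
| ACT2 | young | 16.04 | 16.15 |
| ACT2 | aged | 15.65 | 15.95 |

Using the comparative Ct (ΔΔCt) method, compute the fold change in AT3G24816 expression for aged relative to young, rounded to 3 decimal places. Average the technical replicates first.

Mean Ct: AT3G24816 young 20.000; AT3G24816 aged 22.250; ACT2 young 16.095; ACT2 aged 15.800
ΔCt(young) = 20.000 − 16.095 = 3.905
ΔCt(aged) = 22.250 − 15.800 = 6.450
ΔΔCt = 6.450 − 3.905 = 2.545
Fold change = 2^(−2.545) = 0.1713

0.171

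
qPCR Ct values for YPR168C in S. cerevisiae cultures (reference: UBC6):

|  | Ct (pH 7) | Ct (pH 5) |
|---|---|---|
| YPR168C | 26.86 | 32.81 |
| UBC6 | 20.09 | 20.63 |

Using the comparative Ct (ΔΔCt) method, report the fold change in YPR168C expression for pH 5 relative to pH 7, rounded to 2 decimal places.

0.02

ΔCt(pH 7) = 26.860 − 20.090 = 6.770
ΔCt(pH 5) = 32.810 − 20.630 = 12.180
ΔΔCt = 12.180 − 6.770 = 5.410
Fold change = 2^(−5.410) = 0.024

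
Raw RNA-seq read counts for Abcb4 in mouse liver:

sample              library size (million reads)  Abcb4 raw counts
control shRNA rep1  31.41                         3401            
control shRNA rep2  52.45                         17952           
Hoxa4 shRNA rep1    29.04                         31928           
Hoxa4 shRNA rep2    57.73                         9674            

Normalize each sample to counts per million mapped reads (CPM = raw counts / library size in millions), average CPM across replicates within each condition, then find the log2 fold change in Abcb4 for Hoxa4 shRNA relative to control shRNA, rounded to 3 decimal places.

1.492

CPM(control shRNA rep1) = 3401 / 31.41 = 108.2776
CPM(control shRNA rep2) = 17952 / 52.45 = 342.2688
CPM(Hoxa4 shRNA rep1) = 31928 / 29.04 = 1099.4490
CPM(Hoxa4 shRNA rep2) = 9674 / 57.73 = 167.5732
mean CPM(control shRNA) = 225.2732; mean CPM(Hoxa4 shRNA) = 633.5111
Fold change = 633.5111 / 225.2732 = 2.81219
log2(2.81219) = 1.4917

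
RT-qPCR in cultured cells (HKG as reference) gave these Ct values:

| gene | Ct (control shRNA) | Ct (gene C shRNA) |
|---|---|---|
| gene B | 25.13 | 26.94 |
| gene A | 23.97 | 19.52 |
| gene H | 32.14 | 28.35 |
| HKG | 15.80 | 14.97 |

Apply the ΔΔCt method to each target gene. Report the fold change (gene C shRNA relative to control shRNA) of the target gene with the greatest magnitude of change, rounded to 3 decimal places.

gene B: ΔΔCt = (26.94−14.97) − (25.13−15.80) = 11.97 − 9.33 = 2.64; fold change = 2^-2.64 = 0.160
gene A: ΔΔCt = (19.52−14.97) − (23.97−15.80) = 4.55 − 8.17 = -3.62; fold change = 2^3.62 = 12.295
gene H: ΔΔCt = (28.35−14.97) − (32.14−15.80) = 13.38 − 16.34 = -2.96; fold change = 2^2.96 = 7.781
gene A has the largest |ΔΔCt| = 3.62.

12.295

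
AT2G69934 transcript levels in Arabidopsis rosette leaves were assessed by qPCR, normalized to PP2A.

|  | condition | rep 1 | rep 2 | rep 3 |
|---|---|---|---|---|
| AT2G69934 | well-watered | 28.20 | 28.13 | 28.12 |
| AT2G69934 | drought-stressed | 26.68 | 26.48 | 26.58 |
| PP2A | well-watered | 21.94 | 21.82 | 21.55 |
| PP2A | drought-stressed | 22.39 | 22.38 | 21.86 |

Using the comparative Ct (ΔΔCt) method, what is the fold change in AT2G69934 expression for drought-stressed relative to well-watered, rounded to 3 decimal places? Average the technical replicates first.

Mean Ct: AT2G69934 well-watered 28.150; AT2G69934 drought-stressed 26.580; PP2A well-watered 21.770; PP2A drought-stressed 22.210
ΔCt(well-watered) = 28.150 − 21.770 = 6.380
ΔCt(drought-stressed) = 26.580 − 22.210 = 4.370
ΔΔCt = 4.370 − 6.380 = -2.010
Fold change = 2^(−(-2.010)) = 2^2.010 = 4.0278

4.028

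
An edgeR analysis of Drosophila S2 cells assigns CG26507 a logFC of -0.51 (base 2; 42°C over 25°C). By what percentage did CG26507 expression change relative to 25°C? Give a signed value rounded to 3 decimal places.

Fold change = 2^(-0.51) = 0.7022
Percent change = (FC − 1) × 100% = (0.7022 − 1) × 100 = -29.778%

-29.778%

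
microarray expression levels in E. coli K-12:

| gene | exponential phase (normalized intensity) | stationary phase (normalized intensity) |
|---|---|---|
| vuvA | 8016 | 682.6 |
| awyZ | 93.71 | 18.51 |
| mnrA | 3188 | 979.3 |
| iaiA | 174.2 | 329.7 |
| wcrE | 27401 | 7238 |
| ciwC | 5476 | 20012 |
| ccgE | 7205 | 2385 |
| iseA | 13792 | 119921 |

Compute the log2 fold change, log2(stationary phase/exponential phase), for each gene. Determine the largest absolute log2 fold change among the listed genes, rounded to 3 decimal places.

log2(682.6/8016) = -3.554  (vuvA)
log2(18.51/93.71) = -2.340  (awyZ)
log2(979.3/3188) = -1.703  (mnrA)
log2(329.7/174.2) = 0.920  (iaiA)
log2(7238/27401) = -1.921  (wcrE)
log2(20012/5476) = 1.870  (ciwC)
log2(2385/7205) = -1.595  (ccgE)
log2(119921/13792) = 3.120  (iseA)
The largest magnitude belongs to vuvA.

3.554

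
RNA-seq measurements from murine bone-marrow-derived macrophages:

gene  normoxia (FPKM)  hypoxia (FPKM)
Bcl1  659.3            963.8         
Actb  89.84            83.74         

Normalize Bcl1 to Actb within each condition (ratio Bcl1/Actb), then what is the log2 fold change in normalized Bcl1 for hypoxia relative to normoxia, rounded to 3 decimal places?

0.649

Bcl1/Actb (normoxia) = 659.3 / 89.84 = 7.3386
Bcl1/Actb (hypoxia) = 963.8 / 83.74 = 11.509
Fold change = 11.509 / 7.3386 = 1.5683
log2(1.5683) = 0.6492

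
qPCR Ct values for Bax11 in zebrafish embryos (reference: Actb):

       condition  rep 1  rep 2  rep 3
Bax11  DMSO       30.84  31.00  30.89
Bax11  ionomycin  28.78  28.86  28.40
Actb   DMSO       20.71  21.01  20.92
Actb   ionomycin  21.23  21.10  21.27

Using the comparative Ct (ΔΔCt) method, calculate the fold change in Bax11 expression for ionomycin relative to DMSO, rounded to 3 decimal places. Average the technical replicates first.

Mean Ct: Bax11 DMSO 30.910; Bax11 ionomycin 28.680; Actb DMSO 20.880; Actb ionomycin 21.200
ΔCt(DMSO) = 30.910 − 20.880 = 10.030
ΔCt(ionomycin) = 28.680 − 21.200 = 7.480
ΔΔCt = 7.480 − 10.030 = -2.550
Fold change = 2^(−(-2.550)) = 2^2.550 = 5.8563

5.856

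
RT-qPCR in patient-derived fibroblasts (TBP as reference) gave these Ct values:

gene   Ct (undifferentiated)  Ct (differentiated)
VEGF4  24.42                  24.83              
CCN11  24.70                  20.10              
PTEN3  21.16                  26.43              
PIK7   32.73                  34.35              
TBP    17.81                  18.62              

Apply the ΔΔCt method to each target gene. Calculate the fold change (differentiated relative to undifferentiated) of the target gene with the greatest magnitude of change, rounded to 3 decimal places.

VEGF4: ΔΔCt = (24.83−18.62) − (24.42−17.81) = 6.21 − 6.61 = -0.40; fold change = 2^0.40 = 1.320
CCN11: ΔΔCt = (20.10−18.62) − (24.70−17.81) = 1.48 − 6.89 = -5.41; fold change = 2^5.41 = 42.518
PTEN3: ΔΔCt = (26.43−18.62) − (21.16−17.81) = 7.81 − 3.35 = 4.46; fold change = 2^-4.46 = 0.045
PIK7: ΔΔCt = (34.35−18.62) − (32.73−17.81) = 15.73 − 14.92 = 0.81; fold change = 2^-0.81 = 0.570
CCN11 has the largest |ΔΔCt| = 5.41.

42.518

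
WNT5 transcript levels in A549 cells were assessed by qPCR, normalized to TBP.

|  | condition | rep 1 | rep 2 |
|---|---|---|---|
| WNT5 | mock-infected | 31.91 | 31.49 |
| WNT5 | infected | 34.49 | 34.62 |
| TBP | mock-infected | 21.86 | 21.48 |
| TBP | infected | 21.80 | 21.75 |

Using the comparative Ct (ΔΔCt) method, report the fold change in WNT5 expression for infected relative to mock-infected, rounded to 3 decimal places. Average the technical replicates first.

0.149

Mean Ct: WNT5 mock-infected 31.700; WNT5 infected 34.555; TBP mock-infected 21.670; TBP infected 21.775
ΔCt(mock-infected) = 31.700 − 21.670 = 10.030
ΔCt(infected) = 34.555 − 21.775 = 12.780
ΔΔCt = 12.780 − 10.030 = 2.750
Fold change = 2^(−2.750) = 0.1487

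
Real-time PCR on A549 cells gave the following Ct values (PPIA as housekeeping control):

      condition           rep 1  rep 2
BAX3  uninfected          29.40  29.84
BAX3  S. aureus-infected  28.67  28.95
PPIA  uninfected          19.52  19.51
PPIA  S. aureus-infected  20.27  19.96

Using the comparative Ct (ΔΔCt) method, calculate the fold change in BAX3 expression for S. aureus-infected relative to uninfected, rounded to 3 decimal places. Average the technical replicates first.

2.657

Mean Ct: BAX3 uninfected 29.620; BAX3 S. aureus-infected 28.810; PPIA uninfected 19.515; PPIA S. aureus-infected 20.115
ΔCt(uninfected) = 29.620 − 19.515 = 10.105
ΔCt(S. aureus-infected) = 28.810 − 20.115 = 8.695
ΔΔCt = 8.695 − 10.105 = -1.410
Fold change = 2^(−(-1.410)) = 2^1.410 = 2.6574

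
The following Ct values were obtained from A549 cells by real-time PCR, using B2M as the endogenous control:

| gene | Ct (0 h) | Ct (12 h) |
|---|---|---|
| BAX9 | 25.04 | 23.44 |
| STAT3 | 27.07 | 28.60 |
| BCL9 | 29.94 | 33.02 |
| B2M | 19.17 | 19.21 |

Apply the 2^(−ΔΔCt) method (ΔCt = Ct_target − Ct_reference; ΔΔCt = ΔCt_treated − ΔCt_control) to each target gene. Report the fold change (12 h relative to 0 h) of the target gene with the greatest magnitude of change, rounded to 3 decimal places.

BAX9: ΔΔCt = (23.44−19.21) − (25.04−19.17) = 4.23 − 5.87 = -1.64; fold change = 2^1.64 = 3.117
STAT3: ΔΔCt = (28.60−19.21) − (27.07−19.17) = 9.39 − 7.90 = 1.49; fold change = 2^-1.49 = 0.356
BCL9: ΔΔCt = (33.02−19.21) − (29.94−19.17) = 13.81 − 10.77 = 3.04; fold change = 2^-3.04 = 0.122
BCL9 has the largest |ΔΔCt| = 3.04.

0.122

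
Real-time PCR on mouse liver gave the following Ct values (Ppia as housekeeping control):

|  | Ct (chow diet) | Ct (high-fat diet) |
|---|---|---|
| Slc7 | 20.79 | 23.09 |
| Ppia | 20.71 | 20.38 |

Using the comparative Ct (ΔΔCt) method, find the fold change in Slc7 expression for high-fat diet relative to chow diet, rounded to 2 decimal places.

ΔCt(chow diet) = 20.790 − 20.710 = 0.080
ΔCt(high-fat diet) = 23.090 − 20.380 = 2.710
ΔΔCt = 2.710 − 0.080 = 2.630
Fold change = 2^(−2.630) = 0.162

0.16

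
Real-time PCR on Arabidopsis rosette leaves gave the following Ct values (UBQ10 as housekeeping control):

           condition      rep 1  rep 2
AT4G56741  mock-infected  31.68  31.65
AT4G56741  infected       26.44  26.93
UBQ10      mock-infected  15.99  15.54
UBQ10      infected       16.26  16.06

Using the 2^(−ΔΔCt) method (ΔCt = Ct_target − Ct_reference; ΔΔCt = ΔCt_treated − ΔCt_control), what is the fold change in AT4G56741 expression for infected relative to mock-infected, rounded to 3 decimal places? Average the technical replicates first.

41.499

Mean Ct: AT4G56741 mock-infected 31.665; AT4G56741 infected 26.685; UBQ10 mock-infected 15.765; UBQ10 infected 16.160
ΔCt(mock-infected) = 31.665 − 15.765 = 15.900
ΔCt(infected) = 26.685 − 16.160 = 10.525
ΔΔCt = 10.525 − 15.900 = -5.375
Fold change = 2^(−(-5.375)) = 2^5.375 = 41.4989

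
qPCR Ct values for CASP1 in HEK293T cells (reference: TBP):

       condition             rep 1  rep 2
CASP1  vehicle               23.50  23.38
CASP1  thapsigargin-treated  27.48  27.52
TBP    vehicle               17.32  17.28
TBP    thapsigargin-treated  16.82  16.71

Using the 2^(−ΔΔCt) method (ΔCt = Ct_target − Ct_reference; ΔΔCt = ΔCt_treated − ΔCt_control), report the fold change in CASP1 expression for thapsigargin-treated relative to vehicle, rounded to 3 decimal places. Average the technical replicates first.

Mean Ct: CASP1 vehicle 23.440; CASP1 thapsigargin-treated 27.500; TBP vehicle 17.300; TBP thapsigargin-treated 16.765
ΔCt(vehicle) = 23.440 − 17.300 = 6.140
ΔCt(thapsigargin-treated) = 27.500 − 16.765 = 10.735
ΔΔCt = 10.735 − 6.140 = 4.595
Fold change = 2^(−4.595) = 0.0414

0.041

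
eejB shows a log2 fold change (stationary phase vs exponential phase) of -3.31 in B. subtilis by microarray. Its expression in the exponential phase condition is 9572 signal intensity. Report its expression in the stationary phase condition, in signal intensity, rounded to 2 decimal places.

965.15

Fold change = 2^(-3.31) = 0.1008
stationary phase expression = 9572 × 0.1008 = 965.15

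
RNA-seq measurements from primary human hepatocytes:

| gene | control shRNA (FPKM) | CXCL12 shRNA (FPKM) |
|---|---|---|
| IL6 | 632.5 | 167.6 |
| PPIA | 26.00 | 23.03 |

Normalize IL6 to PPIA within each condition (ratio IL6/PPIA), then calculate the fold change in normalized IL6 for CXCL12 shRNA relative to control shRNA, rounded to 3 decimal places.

0.299

IL6/PPIA (control shRNA) = 632.5 / 26.00 = 24.327
IL6/PPIA (CXCL12 shRNA) = 167.6 / 23.03 = 7.2775
Fold change = 7.2775 / 24.327 = 0.2992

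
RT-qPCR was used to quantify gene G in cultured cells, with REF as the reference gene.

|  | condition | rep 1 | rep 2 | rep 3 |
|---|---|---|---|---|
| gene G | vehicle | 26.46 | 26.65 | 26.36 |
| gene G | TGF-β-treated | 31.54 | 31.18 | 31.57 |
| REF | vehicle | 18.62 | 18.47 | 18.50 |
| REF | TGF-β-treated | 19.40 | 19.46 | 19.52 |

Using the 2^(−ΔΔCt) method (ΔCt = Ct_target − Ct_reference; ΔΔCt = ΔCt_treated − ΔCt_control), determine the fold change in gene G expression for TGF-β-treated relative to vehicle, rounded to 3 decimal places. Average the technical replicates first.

Mean Ct: gene G vehicle 26.490; gene G TGF-β-treated 31.430; REF vehicle 18.530; REF TGF-β-treated 19.460
ΔCt(vehicle) = 26.490 − 18.530 = 7.960
ΔCt(TGF-β-treated) = 31.430 − 19.460 = 11.970
ΔΔCt = 11.970 − 7.960 = 4.010
Fold change = 2^(−4.010) = 0.0621

0.062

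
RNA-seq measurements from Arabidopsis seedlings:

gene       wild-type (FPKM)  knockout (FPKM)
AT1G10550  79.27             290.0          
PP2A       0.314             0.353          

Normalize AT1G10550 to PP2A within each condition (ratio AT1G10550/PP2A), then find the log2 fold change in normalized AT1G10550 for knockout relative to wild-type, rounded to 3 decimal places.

1.702

AT1G10550/PP2A (wild-type) = 79.27 / 0.314 = 252.45
AT1G10550/PP2A (knockout) = 290.0 / 0.353 = 821.53
Fold change = 821.53 / 252.45 = 3.2542
log2(3.2542) = 1.7023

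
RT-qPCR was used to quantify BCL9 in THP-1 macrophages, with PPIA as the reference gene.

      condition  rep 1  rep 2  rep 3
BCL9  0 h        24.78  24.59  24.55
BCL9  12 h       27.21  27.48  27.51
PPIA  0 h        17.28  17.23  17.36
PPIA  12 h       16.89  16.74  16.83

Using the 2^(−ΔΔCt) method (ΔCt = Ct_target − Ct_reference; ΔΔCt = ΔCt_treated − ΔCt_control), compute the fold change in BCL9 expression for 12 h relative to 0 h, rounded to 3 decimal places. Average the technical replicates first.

0.107

Mean Ct: BCL9 0 h 24.640; BCL9 12 h 27.400; PPIA 0 h 17.290; PPIA 12 h 16.820
ΔCt(0 h) = 24.640 − 17.290 = 7.350
ΔCt(12 h) = 27.400 − 16.820 = 10.580
ΔΔCt = 10.580 − 7.350 = 3.230
Fold change = 2^(−3.230) = 0.1066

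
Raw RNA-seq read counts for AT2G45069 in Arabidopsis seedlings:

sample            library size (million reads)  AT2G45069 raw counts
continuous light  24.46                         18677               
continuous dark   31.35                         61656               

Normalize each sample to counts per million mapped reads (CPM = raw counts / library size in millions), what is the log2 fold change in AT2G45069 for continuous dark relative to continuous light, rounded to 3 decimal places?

CPM(continuous light) = 18677 / 24.46 = 763.5732
CPM(continuous dark) = 61656 / 31.35 = 1966.6986
Fold change = 1966.6986 / 763.5732 = 2.57565
log2(2.57565) = 1.3649

1.365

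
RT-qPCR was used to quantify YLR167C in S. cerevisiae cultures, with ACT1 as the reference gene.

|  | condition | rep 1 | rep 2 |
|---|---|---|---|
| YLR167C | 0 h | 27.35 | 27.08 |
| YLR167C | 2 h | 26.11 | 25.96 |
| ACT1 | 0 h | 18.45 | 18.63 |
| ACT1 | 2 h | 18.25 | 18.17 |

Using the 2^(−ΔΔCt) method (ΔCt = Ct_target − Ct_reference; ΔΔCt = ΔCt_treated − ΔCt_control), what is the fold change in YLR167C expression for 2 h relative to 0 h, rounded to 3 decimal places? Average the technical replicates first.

Mean Ct: YLR167C 0 h 27.215; YLR167C 2 h 26.035; ACT1 0 h 18.540; ACT1 2 h 18.210
ΔCt(0 h) = 27.215 − 18.540 = 8.675
ΔCt(2 h) = 26.035 − 18.210 = 7.825
ΔΔCt = 7.825 − 8.675 = -0.850
Fold change = 2^(−(-0.850)) = 2^0.850 = 1.8025

1.803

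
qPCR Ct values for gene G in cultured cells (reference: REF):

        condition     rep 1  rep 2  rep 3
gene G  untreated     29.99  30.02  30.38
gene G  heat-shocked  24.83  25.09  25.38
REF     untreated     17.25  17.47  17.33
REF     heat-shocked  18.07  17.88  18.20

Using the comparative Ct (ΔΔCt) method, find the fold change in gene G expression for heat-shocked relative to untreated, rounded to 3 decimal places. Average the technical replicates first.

Mean Ct: gene G untreated 30.130; gene G heat-shocked 25.100; REF untreated 17.350; REF heat-shocked 18.050
ΔCt(untreated) = 30.130 − 17.350 = 12.780
ΔCt(heat-shocked) = 25.100 − 18.050 = 7.050
ΔΔCt = 7.050 − 12.780 = -5.730
Fold change = 2^(−(-5.730)) = 2^5.730 = 53.0765

53.076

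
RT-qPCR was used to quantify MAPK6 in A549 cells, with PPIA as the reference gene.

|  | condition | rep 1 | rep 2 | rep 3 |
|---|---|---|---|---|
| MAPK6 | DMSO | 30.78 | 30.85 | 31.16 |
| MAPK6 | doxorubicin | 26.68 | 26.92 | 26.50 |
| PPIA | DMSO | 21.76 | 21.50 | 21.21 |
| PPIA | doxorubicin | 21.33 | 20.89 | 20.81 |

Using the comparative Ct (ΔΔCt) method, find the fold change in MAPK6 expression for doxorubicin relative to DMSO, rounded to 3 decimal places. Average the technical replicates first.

13.454

Mean Ct: MAPK6 DMSO 30.930; MAPK6 doxorubicin 26.700; PPIA DMSO 21.490; PPIA doxorubicin 21.010
ΔCt(DMSO) = 30.930 − 21.490 = 9.440
ΔCt(doxorubicin) = 26.700 − 21.010 = 5.690
ΔΔCt = 5.690 − 9.440 = -3.750
Fold change = 2^(−(-3.750)) = 2^3.750 = 13.4543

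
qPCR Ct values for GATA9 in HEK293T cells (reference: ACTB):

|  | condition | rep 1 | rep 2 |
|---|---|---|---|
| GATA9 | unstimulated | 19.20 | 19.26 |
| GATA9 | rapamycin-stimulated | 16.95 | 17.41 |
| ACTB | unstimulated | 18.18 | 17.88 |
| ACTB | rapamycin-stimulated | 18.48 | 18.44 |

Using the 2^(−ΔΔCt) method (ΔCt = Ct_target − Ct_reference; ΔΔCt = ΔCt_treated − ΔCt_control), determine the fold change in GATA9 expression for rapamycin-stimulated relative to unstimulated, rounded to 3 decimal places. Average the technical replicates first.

5.579

Mean Ct: GATA9 unstimulated 19.230; GATA9 rapamycin-stimulated 17.180; ACTB unstimulated 18.030; ACTB rapamycin-stimulated 18.460
ΔCt(unstimulated) = 19.230 − 18.030 = 1.200
ΔCt(rapamycin-stimulated) = 17.180 − 18.460 = -1.280
ΔΔCt = -1.280 − 1.200 = -2.480
Fold change = 2^(−(-2.480)) = 2^2.480 = 5.5790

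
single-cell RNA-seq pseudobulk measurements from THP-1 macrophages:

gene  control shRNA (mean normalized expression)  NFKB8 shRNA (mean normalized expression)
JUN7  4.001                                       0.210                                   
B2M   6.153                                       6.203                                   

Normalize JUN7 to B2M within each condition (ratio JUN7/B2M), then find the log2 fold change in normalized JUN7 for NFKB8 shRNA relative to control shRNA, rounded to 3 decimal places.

JUN7/B2M (control shRNA) = 4.001 / 6.153 = 0.65025
JUN7/B2M (NFKB8 shRNA) = 0.210 / 6.203 = 0.033855
Fold change = 0.033855 / 0.65025 = 0.0521
log2(0.0521) = -4.2636

-4.264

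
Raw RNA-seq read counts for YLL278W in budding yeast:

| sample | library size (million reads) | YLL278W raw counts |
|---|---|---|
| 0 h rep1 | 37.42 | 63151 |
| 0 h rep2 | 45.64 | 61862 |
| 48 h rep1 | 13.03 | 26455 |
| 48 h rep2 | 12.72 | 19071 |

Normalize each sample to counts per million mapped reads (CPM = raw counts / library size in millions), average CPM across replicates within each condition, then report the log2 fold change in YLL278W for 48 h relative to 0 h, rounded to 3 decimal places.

0.214

CPM(0 h rep1) = 63151 / 37.42 = 1687.6269
CPM(0 h rep2) = 61862 / 45.64 = 1355.4338
CPM(48 h rep1) = 26455 / 13.03 = 2030.3147
CPM(48 h rep2) = 19071 / 12.72 = 1499.2925
mean CPM(0 h) = 1521.5304; mean CPM(48 h) = 1764.8036
Fold change = 1764.8036 / 1521.5304 = 1.15989
log2(1.15989) = 0.2140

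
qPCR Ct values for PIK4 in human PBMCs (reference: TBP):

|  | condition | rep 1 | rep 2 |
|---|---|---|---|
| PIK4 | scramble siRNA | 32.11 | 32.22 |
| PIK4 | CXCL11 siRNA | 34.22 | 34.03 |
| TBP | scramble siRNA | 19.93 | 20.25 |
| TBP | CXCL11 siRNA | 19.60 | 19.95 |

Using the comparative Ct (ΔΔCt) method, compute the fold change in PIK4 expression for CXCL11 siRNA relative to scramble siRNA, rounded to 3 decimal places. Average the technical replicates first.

0.207

Mean Ct: PIK4 scramble siRNA 32.165; PIK4 CXCL11 siRNA 34.125; TBP scramble siRNA 20.090; TBP CXCL11 siRNA 19.775
ΔCt(scramble siRNA) = 32.165 − 20.090 = 12.075
ΔCt(CXCL11 siRNA) = 34.125 − 19.775 = 14.350
ΔΔCt = 14.350 − 12.075 = 2.275
Fold change = 2^(−2.275) = 0.2066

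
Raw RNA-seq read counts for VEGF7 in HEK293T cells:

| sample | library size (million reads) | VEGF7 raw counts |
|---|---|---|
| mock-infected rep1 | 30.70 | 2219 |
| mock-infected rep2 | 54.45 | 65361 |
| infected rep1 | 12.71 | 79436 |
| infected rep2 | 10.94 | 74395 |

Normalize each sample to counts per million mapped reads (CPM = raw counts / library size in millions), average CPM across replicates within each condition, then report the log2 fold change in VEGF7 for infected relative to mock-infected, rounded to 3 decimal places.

CPM(mock-infected rep1) = 2219 / 30.70 = 72.2801
CPM(mock-infected rep2) = 65361 / 54.45 = 1200.3857
CPM(infected rep1) = 79436 / 12.71 = 6249.8820
CPM(infected rep2) = 74395 / 10.94 = 6800.2742
mean CPM(mock-infected) = 636.3329; mean CPM(infected) = 6525.0781
Fold change = 6525.0781 / 636.3329 = 10.25419
log2(10.25419) = 3.3581

3.358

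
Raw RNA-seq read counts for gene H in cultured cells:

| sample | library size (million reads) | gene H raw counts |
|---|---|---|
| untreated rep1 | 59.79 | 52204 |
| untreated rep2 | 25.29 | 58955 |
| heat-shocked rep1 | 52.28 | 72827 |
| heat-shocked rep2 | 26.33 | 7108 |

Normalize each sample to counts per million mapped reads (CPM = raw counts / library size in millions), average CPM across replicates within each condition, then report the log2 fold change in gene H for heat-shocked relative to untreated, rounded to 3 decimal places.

-0.946

CPM(untreated rep1) = 52204 / 59.79 = 873.1226
CPM(untreated rep2) = 58955 / 25.29 = 2331.1586
CPM(heat-shocked rep1) = 72827 / 52.28 = 1393.0184
CPM(heat-shocked rep2) = 7108 / 26.33 = 269.9582
mean CPM(untreated) = 1602.1406; mean CPM(heat-shocked) = 831.4883
Fold change = 831.4883 / 1602.1406 = 0.51899
log2(0.51899) = -0.9462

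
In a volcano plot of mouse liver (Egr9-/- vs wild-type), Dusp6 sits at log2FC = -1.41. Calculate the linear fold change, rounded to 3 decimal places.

0.376

Fold change = 2^(-1.41) = 0.3763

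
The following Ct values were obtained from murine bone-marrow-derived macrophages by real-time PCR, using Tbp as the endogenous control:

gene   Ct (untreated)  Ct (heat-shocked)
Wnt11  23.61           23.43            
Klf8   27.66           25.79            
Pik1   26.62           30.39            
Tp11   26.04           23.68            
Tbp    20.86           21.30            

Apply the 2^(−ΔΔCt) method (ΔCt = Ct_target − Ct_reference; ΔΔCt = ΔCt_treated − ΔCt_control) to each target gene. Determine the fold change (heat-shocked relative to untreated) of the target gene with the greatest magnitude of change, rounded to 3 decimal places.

Wnt11: ΔΔCt = (23.43−21.30) − (23.61−20.86) = 2.13 − 2.75 = -0.62; fold change = 2^0.62 = 1.537
Klf8: ΔΔCt = (25.79−21.30) − (27.66−20.86) = 4.49 − 6.80 = -2.31; fold change = 2^2.31 = 4.959
Pik1: ΔΔCt = (30.39−21.30) − (26.62−20.86) = 9.09 − 5.76 = 3.33; fold change = 2^-3.33 = 0.099
Tp11: ΔΔCt = (23.68−21.30) − (26.04−20.86) = 2.38 − 5.18 = -2.80; fold change = 2^2.80 = 6.964
Pik1 has the largest |ΔΔCt| = 3.33.

0.099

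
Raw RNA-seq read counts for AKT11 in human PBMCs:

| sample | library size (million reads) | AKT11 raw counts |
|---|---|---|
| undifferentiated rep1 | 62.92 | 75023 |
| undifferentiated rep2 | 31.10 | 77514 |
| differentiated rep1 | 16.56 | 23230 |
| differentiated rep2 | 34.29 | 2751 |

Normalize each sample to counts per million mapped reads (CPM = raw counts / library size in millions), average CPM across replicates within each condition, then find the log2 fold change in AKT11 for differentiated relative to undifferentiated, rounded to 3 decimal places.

CPM(undifferentiated rep1) = 75023 / 62.92 = 1192.3554
CPM(undifferentiated rep2) = 77514 / 31.10 = 2492.4116
CPM(differentiated rep1) = 23230 / 16.56 = 1402.7778
CPM(differentiated rep2) = 2751 / 34.29 = 80.2275
mean CPM(undifferentiated) = 1842.3835; mean CPM(differentiated) = 741.5026
Fold change = 741.5026 / 1842.3835 = 0.40247
log2(0.40247) = -1.3130

-1.313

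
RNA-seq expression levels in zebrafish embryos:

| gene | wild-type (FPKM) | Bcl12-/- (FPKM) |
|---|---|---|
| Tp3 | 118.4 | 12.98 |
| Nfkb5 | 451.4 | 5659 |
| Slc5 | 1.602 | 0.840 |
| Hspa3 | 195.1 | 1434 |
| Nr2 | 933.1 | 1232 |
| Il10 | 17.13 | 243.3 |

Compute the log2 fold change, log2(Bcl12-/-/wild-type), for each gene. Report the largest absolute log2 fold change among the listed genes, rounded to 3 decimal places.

log2(12.98/118.4) = -3.189  (Tp3)
log2(5659/451.4) = 3.648  (Nfkb5)
log2(0.840/1.602) = -0.931  (Slc5)
log2(1434/195.1) = 2.878  (Hspa3)
log2(1232/933.1) = 0.401  (Nr2)
log2(243.3/17.13) = 3.828  (Il10)
The largest magnitude belongs to Il10.

3.828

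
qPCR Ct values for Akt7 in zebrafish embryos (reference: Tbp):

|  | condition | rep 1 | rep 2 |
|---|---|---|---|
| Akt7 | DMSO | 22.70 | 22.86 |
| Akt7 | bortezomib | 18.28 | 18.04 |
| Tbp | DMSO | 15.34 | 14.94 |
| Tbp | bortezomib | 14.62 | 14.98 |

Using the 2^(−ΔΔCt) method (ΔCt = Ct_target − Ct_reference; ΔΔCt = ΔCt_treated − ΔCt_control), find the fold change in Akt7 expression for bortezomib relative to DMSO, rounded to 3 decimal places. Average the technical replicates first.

Mean Ct: Akt7 DMSO 22.780; Akt7 bortezomib 18.160; Tbp DMSO 15.140; Tbp bortezomib 14.800
ΔCt(DMSO) = 22.780 − 15.140 = 7.640
ΔCt(bortezomib) = 18.160 − 14.800 = 3.360
ΔΔCt = 3.360 − 7.640 = -4.280
Fold change = 2^(−(-4.280)) = 2^4.280 = 19.4271

19.427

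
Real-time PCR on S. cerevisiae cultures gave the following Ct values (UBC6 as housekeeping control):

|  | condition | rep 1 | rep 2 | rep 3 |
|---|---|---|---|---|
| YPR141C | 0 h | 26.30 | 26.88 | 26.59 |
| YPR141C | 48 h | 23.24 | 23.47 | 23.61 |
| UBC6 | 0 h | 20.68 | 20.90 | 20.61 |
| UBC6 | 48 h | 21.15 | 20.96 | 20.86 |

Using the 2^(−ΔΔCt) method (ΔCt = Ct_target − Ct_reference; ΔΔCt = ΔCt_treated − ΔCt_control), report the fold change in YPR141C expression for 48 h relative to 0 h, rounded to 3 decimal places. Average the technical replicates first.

10.629

Mean Ct: YPR141C 0 h 26.590; YPR141C 48 h 23.440; UBC6 0 h 20.730; UBC6 48 h 20.990
ΔCt(0 h) = 26.590 − 20.730 = 5.860
ΔCt(48 h) = 23.440 − 20.990 = 2.450
ΔΔCt = 2.450 − 5.860 = -3.410
Fold change = 2^(−(-3.410)) = 2^3.410 = 10.6295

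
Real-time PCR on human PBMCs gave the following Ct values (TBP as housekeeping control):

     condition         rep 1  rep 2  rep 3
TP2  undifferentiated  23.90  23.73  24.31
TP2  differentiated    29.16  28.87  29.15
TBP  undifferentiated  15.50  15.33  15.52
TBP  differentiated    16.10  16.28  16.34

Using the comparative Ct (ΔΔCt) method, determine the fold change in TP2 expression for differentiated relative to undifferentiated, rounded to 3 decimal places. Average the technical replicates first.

0.051

Mean Ct: TP2 undifferentiated 23.980; TP2 differentiated 29.060; TBP undifferentiated 15.450; TBP differentiated 16.240
ΔCt(undifferentiated) = 23.980 − 15.450 = 8.530
ΔCt(differentiated) = 29.060 − 16.240 = 12.820
ΔΔCt = 12.820 − 8.530 = 4.290
Fold change = 2^(−4.290) = 0.0511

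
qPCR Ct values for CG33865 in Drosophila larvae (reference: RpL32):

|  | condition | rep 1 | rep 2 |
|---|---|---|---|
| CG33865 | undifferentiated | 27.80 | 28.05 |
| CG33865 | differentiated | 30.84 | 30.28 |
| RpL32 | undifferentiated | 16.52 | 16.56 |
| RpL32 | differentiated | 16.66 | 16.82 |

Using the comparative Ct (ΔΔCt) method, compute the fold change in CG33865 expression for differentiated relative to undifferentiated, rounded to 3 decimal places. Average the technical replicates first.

0.185

Mean Ct: CG33865 undifferentiated 27.925; CG33865 differentiated 30.560; RpL32 undifferentiated 16.540; RpL32 differentiated 16.740
ΔCt(undifferentiated) = 27.925 − 16.540 = 11.385
ΔCt(differentiated) = 30.560 − 16.740 = 13.820
ΔΔCt = 13.820 − 11.385 = 2.435
Fold change = 2^(−2.435) = 0.1849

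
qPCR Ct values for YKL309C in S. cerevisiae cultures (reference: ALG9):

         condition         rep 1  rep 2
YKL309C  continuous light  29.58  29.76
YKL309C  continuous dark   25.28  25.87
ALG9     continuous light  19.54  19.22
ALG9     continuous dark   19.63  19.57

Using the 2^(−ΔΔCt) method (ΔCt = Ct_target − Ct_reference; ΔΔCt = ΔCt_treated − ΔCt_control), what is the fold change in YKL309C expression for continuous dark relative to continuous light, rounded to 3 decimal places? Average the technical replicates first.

Mean Ct: YKL309C continuous light 29.670; YKL309C continuous dark 25.575; ALG9 continuous light 19.380; ALG9 continuous dark 19.600
ΔCt(continuous light) = 29.670 − 19.380 = 10.290
ΔCt(continuous dark) = 25.575 − 19.600 = 5.975
ΔΔCt = 5.975 − 10.290 = -4.315
Fold change = 2^(−(-4.315)) = 2^4.315 = 19.9042

19.904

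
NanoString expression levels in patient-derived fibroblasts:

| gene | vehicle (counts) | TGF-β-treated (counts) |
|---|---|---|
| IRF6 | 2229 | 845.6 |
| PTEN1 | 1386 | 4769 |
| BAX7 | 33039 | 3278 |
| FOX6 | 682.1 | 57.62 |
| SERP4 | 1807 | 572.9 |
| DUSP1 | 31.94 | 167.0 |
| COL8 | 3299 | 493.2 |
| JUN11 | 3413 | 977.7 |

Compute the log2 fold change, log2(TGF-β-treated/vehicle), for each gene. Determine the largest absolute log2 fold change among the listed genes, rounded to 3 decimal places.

3.565

log2(845.6/2229) = -1.398  (IRF6)
log2(4769/1386) = 1.783  (PTEN1)
log2(3278/33039) = -3.333  (BAX7)
log2(57.62/682.1) = -3.565  (FOX6)
log2(572.9/1807) = -1.657  (SERP4)
log2(167.0/31.94) = 2.386  (DUSP1)
log2(493.2/3299) = -2.742  (COL8)
log2(977.7/3413) = -1.804  (JUN11)
The largest magnitude belongs to FOX6.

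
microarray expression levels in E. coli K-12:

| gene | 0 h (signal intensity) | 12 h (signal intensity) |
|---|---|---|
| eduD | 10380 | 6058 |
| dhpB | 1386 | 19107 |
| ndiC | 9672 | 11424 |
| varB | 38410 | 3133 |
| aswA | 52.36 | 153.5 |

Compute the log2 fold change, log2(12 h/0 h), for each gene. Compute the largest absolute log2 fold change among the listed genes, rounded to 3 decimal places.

3.785

log2(6058/10380) = -0.777  (eduD)
log2(19107/1386) = 3.785  (dhpB)
log2(11424/9672) = 0.240  (ndiC)
log2(3133/38410) = -3.616  (varB)
log2(153.5/52.36) = 1.552  (aswA)
The largest magnitude belongs to dhpB.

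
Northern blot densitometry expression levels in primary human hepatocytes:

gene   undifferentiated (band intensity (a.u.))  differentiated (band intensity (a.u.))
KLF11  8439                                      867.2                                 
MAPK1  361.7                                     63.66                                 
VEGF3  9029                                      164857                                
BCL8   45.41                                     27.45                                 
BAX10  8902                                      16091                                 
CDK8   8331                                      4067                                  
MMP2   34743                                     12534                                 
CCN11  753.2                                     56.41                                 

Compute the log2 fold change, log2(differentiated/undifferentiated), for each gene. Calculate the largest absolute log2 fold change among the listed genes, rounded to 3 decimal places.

4.191

log2(867.2/8439) = -3.283  (KLF11)
log2(63.66/361.7) = -2.506  (MAPK1)
log2(164857/9029) = 4.191  (VEGF3)
log2(27.45/45.41) = -0.726  (BCL8)
log2(16091/8902) = 0.854  (BAX10)
log2(4067/8331) = -1.035  (CDK8)
log2(12534/34743) = -1.471  (MMP2)
log2(56.41/753.2) = -3.739  (CCN11)
The largest magnitude belongs to VEGF3.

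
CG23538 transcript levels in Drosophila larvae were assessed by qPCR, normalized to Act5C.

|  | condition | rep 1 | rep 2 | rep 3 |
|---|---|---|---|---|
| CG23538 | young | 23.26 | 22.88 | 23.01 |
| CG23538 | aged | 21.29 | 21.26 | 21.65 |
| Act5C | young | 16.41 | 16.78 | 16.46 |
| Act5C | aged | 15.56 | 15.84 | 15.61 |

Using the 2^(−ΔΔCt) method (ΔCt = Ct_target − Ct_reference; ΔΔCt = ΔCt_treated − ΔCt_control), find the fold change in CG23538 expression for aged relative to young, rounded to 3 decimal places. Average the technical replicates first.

1.705

Mean Ct: CG23538 young 23.050; CG23538 aged 21.400; Act5C young 16.550; Act5C aged 15.670
ΔCt(young) = 23.050 − 16.550 = 6.500
ΔCt(aged) = 21.400 − 15.670 = 5.730
ΔΔCt = 5.730 − 6.500 = -0.770
Fold change = 2^(−(-0.770)) = 2^0.770 = 1.7053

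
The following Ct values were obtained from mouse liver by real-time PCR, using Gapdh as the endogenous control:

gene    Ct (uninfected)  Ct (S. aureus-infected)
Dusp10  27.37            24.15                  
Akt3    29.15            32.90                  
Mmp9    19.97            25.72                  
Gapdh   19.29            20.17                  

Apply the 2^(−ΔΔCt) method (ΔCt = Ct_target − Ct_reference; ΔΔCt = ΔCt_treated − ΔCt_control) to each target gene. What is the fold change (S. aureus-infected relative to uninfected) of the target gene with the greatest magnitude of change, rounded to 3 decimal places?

Dusp10: ΔΔCt = (24.15−20.17) − (27.37−19.29) = 3.98 − 8.08 = -4.10; fold change = 2^4.10 = 17.148
Akt3: ΔΔCt = (32.90−20.17) − (29.15−19.29) = 12.73 − 9.86 = 2.87; fold change = 2^-2.87 = 0.137
Mmp9: ΔΔCt = (25.72−20.17) − (19.97−19.29) = 5.55 − 0.68 = 4.87; fold change = 2^-4.87 = 0.034
Mmp9 has the largest |ΔΔCt| = 4.87.

0.034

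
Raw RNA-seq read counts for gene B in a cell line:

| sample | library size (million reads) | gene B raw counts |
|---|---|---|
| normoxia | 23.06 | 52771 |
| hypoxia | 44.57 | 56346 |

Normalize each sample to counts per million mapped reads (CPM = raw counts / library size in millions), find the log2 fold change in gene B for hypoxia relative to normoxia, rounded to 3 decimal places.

-0.856

CPM(normoxia) = 52771 / 23.06 = 2288.4215
CPM(hypoxia) = 56346 / 44.57 = 1264.2136
Fold change = 1264.2136 / 2288.4215 = 0.55244
log2(0.55244) = -0.8561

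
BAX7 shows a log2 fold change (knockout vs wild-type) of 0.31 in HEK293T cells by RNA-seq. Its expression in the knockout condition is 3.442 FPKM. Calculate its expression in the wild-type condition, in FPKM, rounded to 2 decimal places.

Fold change = 2^(0.31) = 1.2397
wild-type expression = 3.442 / 1.2397 = 2.78

2.78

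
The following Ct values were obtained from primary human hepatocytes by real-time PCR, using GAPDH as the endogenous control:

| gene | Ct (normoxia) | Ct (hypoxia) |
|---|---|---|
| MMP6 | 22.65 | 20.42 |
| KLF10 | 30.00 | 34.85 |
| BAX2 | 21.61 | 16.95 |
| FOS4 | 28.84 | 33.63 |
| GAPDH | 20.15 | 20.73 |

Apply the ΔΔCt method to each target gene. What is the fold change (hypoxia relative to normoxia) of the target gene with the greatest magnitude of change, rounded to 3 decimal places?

37.792

MMP6: ΔΔCt = (20.42−20.73) − (22.65−20.15) = -0.31 − 2.50 = -2.81; fold change = 2^2.81 = 7.013
KLF10: ΔΔCt = (34.85−20.73) − (30.00−20.15) = 14.12 − 9.85 = 4.27; fold change = 2^-4.27 = 0.052
BAX2: ΔΔCt = (16.95−20.73) − (21.61−20.15) = -3.78 − 1.46 = -5.24; fold change = 2^5.24 = 37.792
FOS4: ΔΔCt = (33.63−20.73) − (28.84−20.15) = 12.90 − 8.69 = 4.21; fold change = 2^-4.21 = 0.054
BAX2 has the largest |ΔΔCt| = 5.24.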